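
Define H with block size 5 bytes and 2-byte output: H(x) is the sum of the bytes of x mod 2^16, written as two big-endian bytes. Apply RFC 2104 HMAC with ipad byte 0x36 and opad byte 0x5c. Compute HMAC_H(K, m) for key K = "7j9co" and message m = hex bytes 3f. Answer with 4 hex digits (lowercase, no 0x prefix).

Key "7j9co" = 37 6a 39 63 6f is exactly B = 5 bytes: K' = 37 6a 39 63 6f.
K' ⊕ ipad = 01 5c 0f 55 59.  K' ⊕ opad = 6b 36 65 3f 33.
Inner input = (K'⊕ipad) ∥ m = 01 5c 0f 55 59 ∥ 3f.
Inner hash: sum = 1+92+15+85+89+63 = 345 → 01 59.
Outer input = (K'⊕opad) ∥ inner = 6b 36 65 3f 33 ∥ 01 59.
Outer hash (tag): sum = 107+54+101+63+51+1+89 = 466 → 01 d2.

01d2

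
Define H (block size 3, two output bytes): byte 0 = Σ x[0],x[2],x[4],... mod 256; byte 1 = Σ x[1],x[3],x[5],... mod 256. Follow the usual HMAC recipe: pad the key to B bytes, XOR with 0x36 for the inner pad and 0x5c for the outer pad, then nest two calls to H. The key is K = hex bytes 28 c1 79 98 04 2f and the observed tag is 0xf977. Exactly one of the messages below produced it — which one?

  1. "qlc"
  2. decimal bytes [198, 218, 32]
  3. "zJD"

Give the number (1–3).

Key hex bytes 28 c1 79 98 04 2f is 6 bytes > B = 3, so hash it first: H(key) = a5 88, then zero-pad to 3 bytes: K' = a5 88 00.
K' ⊕ ipad = 93 be 36; K' ⊕ opad = f9 d4 5c.
m1: inner = H(93 be 36 71 6c 63) = 35 92; tag = H(f9 d4 5c 35 92) = e709
m2: inner = H(93 be 36 c6 da 20) = a3 a4; tag = H(f9 d4 5c a3 a4) = f977 ← matches
m3: inner = H(93 be 36 7a 4a 44) = 13 7c; tag = H(f9 d4 5c 13 7c) = d1e7

2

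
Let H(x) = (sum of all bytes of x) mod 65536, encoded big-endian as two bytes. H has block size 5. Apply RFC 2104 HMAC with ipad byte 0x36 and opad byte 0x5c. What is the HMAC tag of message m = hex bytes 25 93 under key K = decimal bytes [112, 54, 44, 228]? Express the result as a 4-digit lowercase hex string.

023c

Key decimal bytes [112, 54, 44, 228] = 70 36 2c e4 is 4 bytes ≤ B = 5; zero-pad to 5 bytes: K' = 70 36 2c e4 00.
K' ⊕ ipad = 46 00 1a d2 36.  K' ⊕ opad = 2c 6a 70 b8 5c.
Inner input = (K'⊕ipad) ∥ m = 46 00 1a d2 36 ∥ 25 93.
Inner hash: sum = 70+0+26+210+54+37+147 = 544 → 02 20.
Outer input = (K'⊕opad) ∥ inner = 2c 6a 70 b8 5c ∥ 02 20.
Outer hash (tag): sum = 44+106+112+184+92+2+32 = 572 → 02 3c.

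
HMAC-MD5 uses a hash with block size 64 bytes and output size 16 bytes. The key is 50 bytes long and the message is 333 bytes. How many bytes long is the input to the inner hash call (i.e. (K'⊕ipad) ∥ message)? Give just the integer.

397

Key is 50 ≤ 64 bytes, zero-padded: |K'| = 64.
Inner input = (K'⊕ipad) ∥ m → 64 + 333 = 397 bytes.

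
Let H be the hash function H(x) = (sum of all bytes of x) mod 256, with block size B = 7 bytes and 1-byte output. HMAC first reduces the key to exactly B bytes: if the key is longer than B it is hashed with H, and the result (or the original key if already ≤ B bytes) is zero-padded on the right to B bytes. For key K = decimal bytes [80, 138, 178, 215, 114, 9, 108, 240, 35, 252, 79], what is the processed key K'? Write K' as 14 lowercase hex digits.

a8000000000000

|K| = 11 > B = 7, so first hash the key.
H(K): sum = 80+138+178+215+114+9+108+240+35+252+79 = 1448; mod 256 = 168 → a8.
Zero-pad H(K) = a8 to 7 bytes: K' = a8 00 00 00 00 00 00.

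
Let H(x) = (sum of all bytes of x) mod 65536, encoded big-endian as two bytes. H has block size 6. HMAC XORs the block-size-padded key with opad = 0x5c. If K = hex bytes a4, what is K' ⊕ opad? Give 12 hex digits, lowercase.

Key hex bytes a4 is 1 byte ≤ B = 6; zero-pad to 6 bytes: K' = a4 00 00 00 00 00.
XOR each byte with 0x5c: a4⊕5c=f8, 00⊕5c=5c, 00⊕5c=5c, 00⊕5c=5c, 00⊕5c=5c, 00⊕5c=5c.

f85c5c5c5c5c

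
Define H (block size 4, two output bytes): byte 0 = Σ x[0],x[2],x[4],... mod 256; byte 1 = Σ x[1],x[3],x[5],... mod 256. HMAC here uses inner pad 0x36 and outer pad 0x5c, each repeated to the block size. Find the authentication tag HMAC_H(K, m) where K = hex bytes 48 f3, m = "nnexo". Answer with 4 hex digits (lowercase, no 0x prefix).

66ec

Key hex bytes 48 f3 is 2 bytes ≤ B = 4; zero-pad to 4 bytes: K' = 48 f3 00 00.
K' ⊕ ipad = 7e c5 36 36.  K' ⊕ opad = 14 af 5c 5c.
Inner input = (K'⊕ipad) ∥ m = 7e c5 36 36 ∥ 6e 6e 65 78 6f.
Inner hash: even-index sum = 502 mod 256 = 246; odd-index sum = 481 mod 256 = 225 → f6 e1.
Outer input = (K'⊕opad) ∥ inner = 14 af 5c 5c ∥ f6 e1.
Outer hash (tag): even-index sum = 358 mod 256 = 102; odd-index sum = 492 mod 256 = 236 → 66 ec.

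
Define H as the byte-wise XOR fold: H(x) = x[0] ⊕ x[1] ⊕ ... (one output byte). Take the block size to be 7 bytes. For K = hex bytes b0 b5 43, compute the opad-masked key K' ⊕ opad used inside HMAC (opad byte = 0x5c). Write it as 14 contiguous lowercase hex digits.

ece91f5c5c5c5c

Key hex bytes b0 b5 43 is 3 bytes ≤ B = 7; zero-pad to 7 bytes: K' = b0 b5 43 00 00 00 00.
XOR each byte with 0x5c: b0⊕5c=ec, b5⊕5c=e9, 43⊕5c=1f, 00⊕5c=5c, 00⊕5c=5c, 00⊕5c=5c, 00⊕5c=5c.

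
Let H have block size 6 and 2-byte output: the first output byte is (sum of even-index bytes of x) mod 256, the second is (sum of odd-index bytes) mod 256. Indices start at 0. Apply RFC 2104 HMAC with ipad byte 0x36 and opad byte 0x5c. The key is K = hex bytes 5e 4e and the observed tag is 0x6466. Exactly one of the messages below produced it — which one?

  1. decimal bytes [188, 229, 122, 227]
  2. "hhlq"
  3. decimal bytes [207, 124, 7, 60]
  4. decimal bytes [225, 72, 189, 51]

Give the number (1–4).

Key hex bytes 5e 4e is 2 bytes ≤ B = 6; zero-pad to 6 bytes: K' = 5e 4e 00 00 00 00.
K' ⊕ ipad = 68 78 36 36 36 36; K' ⊕ opad = 02 12 5c 5c 5c 5c.
m1: inner = H(68 78 36 36 36 36 bc e5 7a e3) = 0a ac; tag = H(02 12 5c 5c 5c 5c 0a ac) = c476
m2: inner = H(68 78 36 36 36 36 68 68 6c 71) = a8 bd; tag = H(02 12 5c 5c 5c 5c a8 bd) = 6287
m3: inner = H(68 78 36 36 36 36 cf 7c 07 3c) = aa 9c; tag = H(02 12 5c 5c 5c 5c aa 9c) = 6466 ← matches
m4: inner = H(68 78 36 36 36 36 e1 48 bd 33) = 72 5f; tag = H(02 12 5c 5c 5c 5c 72 5f) = 2c29

3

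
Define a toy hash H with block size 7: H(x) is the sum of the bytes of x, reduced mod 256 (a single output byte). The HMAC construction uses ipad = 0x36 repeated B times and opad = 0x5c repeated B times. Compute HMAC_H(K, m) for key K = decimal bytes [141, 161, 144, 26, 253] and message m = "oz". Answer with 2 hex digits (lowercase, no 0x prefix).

7d

Key decimal bytes [141, 161, 144, 26, 253] = 8d a1 90 1a fd is 5 bytes ≤ B = 7; zero-pad to 7 bytes: K' = 8d a1 90 1a fd 00 00.
K' ⊕ ipad = bb 97 a6 2c cb 36 36.  K' ⊕ opad = d1 fd cc 46 a1 5c 5c.
Inner input = (K'⊕ipad) ∥ m = bb 97 a6 2c cb 36 36 ∥ 6f 7a.
Inner hash: sum = 187+151+166+44+203+54+54+111+122 = 1092; mod 256 = 68 → 44.
Outer input = (K'⊕opad) ∥ inner = d1 fd cc 46 a1 5c 5c ∥ 44.
Outer hash (tag): sum = 209+253+204+70+161+92+92+68 = 1149; mod 256 = 125 → 7d.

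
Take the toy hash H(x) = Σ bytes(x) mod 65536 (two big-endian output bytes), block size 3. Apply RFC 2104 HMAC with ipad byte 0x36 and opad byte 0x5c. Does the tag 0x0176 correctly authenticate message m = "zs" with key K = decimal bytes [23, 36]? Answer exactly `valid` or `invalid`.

valid

Key decimal bytes [23, 36] = 17 24 is 2 bytes ≤ B = 3; zero-pad to 3 bytes: K' = 17 24 00.
K' ⊕ ipad = 21 12 36; K' ⊕ opad = 4b 78 5c.
Inner hash: sum = 33+18+54+122+115 = 342 → 01 56.
Outer hash (recomputed tag): sum = 75+120+92+1+86 = 374 → 01 76.
Recomputed tag = 0176; claimed = 0176 → match.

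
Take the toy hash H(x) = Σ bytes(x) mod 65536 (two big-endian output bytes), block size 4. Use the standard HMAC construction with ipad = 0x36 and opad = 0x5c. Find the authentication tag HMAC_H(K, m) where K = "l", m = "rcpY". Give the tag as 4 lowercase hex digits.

Key "l" = 6c is 1 byte ≤ B = 4; zero-pad to 4 bytes: K' = 6c 00 00 00.
K' ⊕ ipad = 5a 36 36 36.  K' ⊕ opad = 30 5c 5c 5c.
Inner input = (K'⊕ipad) ∥ m = 5a 36 36 36 ∥ 72 63 70 59.
Inner hash: sum = 90+54+54+54+114+99+112+89 = 666 → 02 9a.
Outer input = (K'⊕opad) ∥ inner = 30 5c 5c 5c ∥ 02 9a.
Outer hash (tag): sum = 48+92+92+92+2+154 = 480 → 01 e0.

01e0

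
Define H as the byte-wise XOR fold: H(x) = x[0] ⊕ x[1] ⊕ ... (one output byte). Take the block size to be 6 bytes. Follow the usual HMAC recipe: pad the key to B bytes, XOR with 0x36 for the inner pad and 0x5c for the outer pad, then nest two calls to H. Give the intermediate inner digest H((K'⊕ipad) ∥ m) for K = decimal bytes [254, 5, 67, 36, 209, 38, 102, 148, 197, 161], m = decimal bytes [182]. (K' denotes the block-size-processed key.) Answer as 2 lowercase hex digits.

4b

Key decimal bytes [254, 5, 67, 36, 209, 38, 102, 148, 197, 161] = fe 05 43 24 d1 26 66 94 c5 a1 is 10 bytes > B = 6, so hash it first: H(key) = fd, then zero-pad to 6 bytes: K' = fd 00 00 00 00 00.
K' ⊕ ipad = cb 36 36 36 36 36.
Inner input = cb 36 36 36 36 36 ∥ b6.
Inner hash: XOR cb⊕36⊕36⊕36⊕36⊕36⊕b6 = 4b.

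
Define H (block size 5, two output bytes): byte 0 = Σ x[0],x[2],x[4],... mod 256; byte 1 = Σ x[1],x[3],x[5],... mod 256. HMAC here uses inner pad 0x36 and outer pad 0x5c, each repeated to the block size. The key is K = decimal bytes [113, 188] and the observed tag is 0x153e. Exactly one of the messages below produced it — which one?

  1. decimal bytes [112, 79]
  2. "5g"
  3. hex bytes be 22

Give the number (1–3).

Key decimal bytes [113, 188] = 71 bc is 2 bytes ≤ B = 5; zero-pad to 5 bytes: K' = 71 bc 00 00 00.
K' ⊕ ipad = 47 8a 36 36 36; K' ⊕ opad = 2d e0 5c 5c 5c.
m1: inner = H(47 8a 36 36 36 70 4f) = 02 30; tag = H(2d e0 5c 5c 5c 02 30) = 153e ← matches
m2: inner = H(47 8a 36 36 36 35 67) = 1a f5; tag = H(2d e0 5c 5c 5c 1a f5) = da56
m3: inner = H(47 8a 36 36 36 be 22) = d5 7e; tag = H(2d e0 5c 5c 5c d5 7e) = 6311

1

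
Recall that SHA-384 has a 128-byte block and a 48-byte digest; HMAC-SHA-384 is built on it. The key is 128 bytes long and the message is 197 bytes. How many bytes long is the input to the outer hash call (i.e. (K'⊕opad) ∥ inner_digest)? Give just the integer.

Key is 128 ≤ 128 bytes, zero-padded: |K'| = 128.
Outer input = (K'⊕opad) ∥ H(inner) → 128 + 48 = 176 bytes.

176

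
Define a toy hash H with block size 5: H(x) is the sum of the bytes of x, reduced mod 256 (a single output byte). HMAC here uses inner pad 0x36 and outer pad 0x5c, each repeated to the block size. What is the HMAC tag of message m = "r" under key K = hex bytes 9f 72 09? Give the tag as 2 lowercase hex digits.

08

Key hex bytes 9f 72 09 is 3 bytes ≤ B = 5; zero-pad to 5 bytes: K' = 9f 72 09 00 00.
K' ⊕ ipad = a9 44 3f 36 36.  K' ⊕ opad = c3 2e 55 5c 5c.
Inner input = (K'⊕ipad) ∥ m = a9 44 3f 36 36 ∥ 72.
Inner hash: sum = 169+68+63+54+54+114 = 522; mod 256 = 10 → 0a.
Outer input = (K'⊕opad) ∥ inner = c3 2e 55 5c 5c ∥ 0a.
Outer hash (tag): sum = 195+46+85+92+92+10 = 520; mod 256 = 8 → 08.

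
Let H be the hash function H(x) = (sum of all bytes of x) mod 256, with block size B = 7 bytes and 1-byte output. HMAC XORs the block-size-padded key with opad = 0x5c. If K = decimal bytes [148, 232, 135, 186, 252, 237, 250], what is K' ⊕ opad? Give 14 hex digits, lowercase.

c8b4dbe6a0b1a6

Key decimal bytes [148, 232, 135, 186, 252, 237, 250] = 94 e8 87 ba fc ed fa is exactly B = 7 bytes: K' = 94 e8 87 ba fc ed fa.
XOR each byte with 0x5c: 94⊕5c=c8, e8⊕5c=b4, 87⊕5c=db, ba⊕5c=e6, fc⊕5c=a0, ed⊕5c=b1, fa⊕5c=a6.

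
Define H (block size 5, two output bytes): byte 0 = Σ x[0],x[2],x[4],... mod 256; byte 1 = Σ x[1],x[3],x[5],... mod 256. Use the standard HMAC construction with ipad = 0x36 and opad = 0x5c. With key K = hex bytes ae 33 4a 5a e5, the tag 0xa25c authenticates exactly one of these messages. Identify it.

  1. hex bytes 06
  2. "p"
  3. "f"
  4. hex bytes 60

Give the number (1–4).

Key hex bytes ae 33 4a 5a e5 is exactly B = 5 bytes: K' = ae 33 4a 5a e5.
K' ⊕ ipad = 98 05 7c 6c d3; K' ⊕ opad = f2 6f 16 06 b9.
m1: inner = H(98 05 7c 6c d3 06) = e7 77; tag = H(f2 6f 16 06 b9 e7 77) = 385c
m2: inner = H(98 05 7c 6c d3 70) = e7 e1; tag = H(f2 6f 16 06 b9 e7 e1) = a25c ← matches
m3: inner = H(98 05 7c 6c d3 66) = e7 d7; tag = H(f2 6f 16 06 b9 e7 d7) = 985c
m4: inner = H(98 05 7c 6c d3 60) = e7 d1; tag = H(f2 6f 16 06 b9 e7 d1) = 925c

2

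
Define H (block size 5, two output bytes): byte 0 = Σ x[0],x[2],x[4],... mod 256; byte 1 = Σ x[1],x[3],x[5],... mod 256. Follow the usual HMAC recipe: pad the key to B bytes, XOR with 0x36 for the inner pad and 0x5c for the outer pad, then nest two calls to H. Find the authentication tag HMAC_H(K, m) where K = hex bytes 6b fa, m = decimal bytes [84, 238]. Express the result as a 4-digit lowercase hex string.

45b9

Key hex bytes 6b fa is 2 bytes ≤ B = 5; zero-pad to 5 bytes: K' = 6b fa 00 00 00.
K' ⊕ ipad = 5d cc 36 36 36.  K' ⊕ opad = 37 a6 5c 5c 5c.
Inner input = (K'⊕ipad) ∥ m = 5d cc 36 36 36 ∥ 54 ee.
Inner hash: even-index sum = 439 mod 256 = 183; odd-index sum = 342 mod 256 = 86 → b7 56.
Outer input = (K'⊕opad) ∥ inner = 37 a6 5c 5c 5c ∥ b7 56.
Outer hash (tag): even-index sum = 325 mod 256 = 69; odd-index sum = 441 mod 256 = 185 → 45 b9.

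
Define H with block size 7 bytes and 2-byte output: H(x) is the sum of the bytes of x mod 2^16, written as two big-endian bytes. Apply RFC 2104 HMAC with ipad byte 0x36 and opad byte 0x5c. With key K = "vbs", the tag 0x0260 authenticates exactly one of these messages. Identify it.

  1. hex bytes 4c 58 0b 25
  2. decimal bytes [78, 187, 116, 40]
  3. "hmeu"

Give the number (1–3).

Key "vbs" = 76 62 73 is 3 bytes ≤ B = 7; zero-pad to 7 bytes: K' = 76 62 73 00 00 00 00.
K' ⊕ ipad = 40 54 45 36 36 36 36; K' ⊕ opad = 2a 3e 2f 5c 5c 5c 5c.
m1: inner = H(40 54 45 36 36 36 36 4c 58 0b 25) = 02 85; tag = H(2a 3e 2f 5c 5c 5c 5c 02 85) = 028e
m2: inner = H(40 54 45 36 36 36 36 4e bb 74 28) = 03 56; tag = H(2a 3e 2f 5c 5c 5c 5c 03 56) = 0260 ← matches
m3: inner = H(40 54 45 36 36 36 36 68 6d 65 75) = 03 60; tag = H(2a 3e 2f 5c 5c 5c 5c 03 60) = 026a

2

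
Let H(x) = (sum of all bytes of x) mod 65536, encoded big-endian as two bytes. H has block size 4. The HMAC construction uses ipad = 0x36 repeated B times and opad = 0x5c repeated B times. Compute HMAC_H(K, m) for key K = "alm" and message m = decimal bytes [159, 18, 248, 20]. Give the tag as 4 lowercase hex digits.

01fb

Key "alm" = 61 6c 6d is 3 bytes ≤ B = 4; zero-pad to 4 bytes: K' = 61 6c 6d 00.
K' ⊕ ipad = 57 5a 5b 36.  K' ⊕ opad = 3d 30 31 5c.
Inner input = (K'⊕ipad) ∥ m = 57 5a 5b 36 ∥ 9f 12 f8 14.
Inner hash: sum = 87+90+91+54+159+18+248+20 = 767 → 02 ff.
Outer input = (K'⊕opad) ∥ inner = 3d 30 31 5c ∥ 02 ff.
Outer hash (tag): sum = 61+48+49+92+2+255 = 507 → 01 fb.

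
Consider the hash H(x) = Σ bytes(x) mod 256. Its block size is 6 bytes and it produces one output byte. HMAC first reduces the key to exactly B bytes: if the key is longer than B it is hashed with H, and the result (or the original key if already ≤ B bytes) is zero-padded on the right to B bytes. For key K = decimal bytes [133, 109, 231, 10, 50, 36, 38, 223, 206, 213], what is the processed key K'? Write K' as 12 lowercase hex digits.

|K| = 10 > B = 6, so first hash the key.
H(K): sum = 133+109+231+10+50+36+38+223+206+213 = 1249; mod 256 = 225 → e1.
Zero-pad H(K) = e1 to 6 bytes: K' = e1 00 00 00 00 00.

e10000000000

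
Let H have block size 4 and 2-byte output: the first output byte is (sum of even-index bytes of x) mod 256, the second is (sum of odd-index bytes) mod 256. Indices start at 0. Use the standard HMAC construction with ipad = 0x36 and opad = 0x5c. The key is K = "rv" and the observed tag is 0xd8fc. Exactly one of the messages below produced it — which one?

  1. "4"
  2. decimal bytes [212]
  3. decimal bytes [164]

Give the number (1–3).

Key "rv" = 72 76 is 2 bytes ≤ B = 4; zero-pad to 4 bytes: K' = 72 76 00 00.
K' ⊕ ipad = 44 40 36 36; K' ⊕ opad = 2e 2a 5c 5c.
m1: inner = H(44 40 36 36 34) = ae 76; tag = H(2e 2a 5c 5c ae 76) = 38fc
m2: inner = H(44 40 36 36 d4) = 4e 76; tag = H(2e 2a 5c 5c 4e 76) = d8fc ← matches
m3: inner = H(44 40 36 36 a4) = 1e 76; tag = H(2e 2a 5c 5c 1e 76) = a8fc

2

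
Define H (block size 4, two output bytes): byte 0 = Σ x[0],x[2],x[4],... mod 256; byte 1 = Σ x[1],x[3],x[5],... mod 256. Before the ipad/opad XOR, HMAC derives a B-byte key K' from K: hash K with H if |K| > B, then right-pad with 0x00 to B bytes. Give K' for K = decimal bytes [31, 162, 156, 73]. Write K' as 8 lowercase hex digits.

1fa29c49

Key decimal bytes [31, 162, 156, 73] = 1f a2 9c 49 is exactly B = 4 bytes: K' = 1f a2 9c 49.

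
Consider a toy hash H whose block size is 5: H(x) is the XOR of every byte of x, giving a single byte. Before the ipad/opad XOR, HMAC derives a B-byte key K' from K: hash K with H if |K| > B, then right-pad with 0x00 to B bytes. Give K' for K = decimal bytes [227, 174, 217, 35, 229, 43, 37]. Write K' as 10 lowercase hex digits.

5c00000000

|K| = 7 > B = 5, so first hash the key.
H(K): XOR e3⊕ae⊕d9⊕23⊕e5⊕2b⊕25 = 5c.
Zero-pad H(K) = 5c to 5 bytes: K' = 5c 00 00 00 00.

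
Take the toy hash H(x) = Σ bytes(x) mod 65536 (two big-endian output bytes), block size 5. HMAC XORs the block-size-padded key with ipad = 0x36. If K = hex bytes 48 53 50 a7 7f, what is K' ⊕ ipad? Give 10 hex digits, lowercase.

7e65669149

Key hex bytes 48 53 50 a7 7f is exactly B = 5 bytes: K' = 48 53 50 a7 7f.
XOR each byte with 0x36: 48⊕36=7e, 53⊕36=65, 50⊕36=66, a7⊕36=91, 7f⊕36=49.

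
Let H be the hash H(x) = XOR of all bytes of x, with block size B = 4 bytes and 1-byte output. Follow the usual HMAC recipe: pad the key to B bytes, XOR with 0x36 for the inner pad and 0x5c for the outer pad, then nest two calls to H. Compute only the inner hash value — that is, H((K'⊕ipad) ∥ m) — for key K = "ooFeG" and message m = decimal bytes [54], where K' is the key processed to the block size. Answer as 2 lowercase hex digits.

Key "ooFeG" = 6f 6f 46 65 47 is 5 bytes > B = 4, so hash it first: H(key) = 64, then zero-pad to 4 bytes: K' = 64 00 00 00.
K' ⊕ ipad = 52 36 36 36.
Inner input = 52 36 36 36 ∥ 36.
Inner hash: XOR 52⊕36⊕36⊕36⊕36 = 52.

52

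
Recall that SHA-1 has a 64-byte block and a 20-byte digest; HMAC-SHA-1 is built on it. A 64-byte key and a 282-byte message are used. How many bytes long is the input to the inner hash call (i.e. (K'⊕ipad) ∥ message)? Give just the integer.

346

Key is 64 ≤ 64 bytes, zero-padded: |K'| = 64.
Inner input = (K'⊕ipad) ∥ m → 64 + 282 = 346 bytes.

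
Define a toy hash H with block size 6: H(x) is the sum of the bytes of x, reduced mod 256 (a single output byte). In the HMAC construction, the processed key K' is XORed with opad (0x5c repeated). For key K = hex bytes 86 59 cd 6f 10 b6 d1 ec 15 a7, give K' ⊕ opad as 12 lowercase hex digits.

Key hex bytes 86 59 cd 6f 10 b6 d1 ec 15 a7 is 10 bytes > B = 6, so hash it first: H(key) = 5a, then zero-pad to 6 bytes: K' = 5a 00 00 00 00 00.
XOR each byte with 0x5c: 5a⊕5c=06, 00⊕5c=5c, 00⊕5c=5c, 00⊕5c=5c, 00⊕5c=5c, 00⊕5c=5c.

065c5c5c5c5c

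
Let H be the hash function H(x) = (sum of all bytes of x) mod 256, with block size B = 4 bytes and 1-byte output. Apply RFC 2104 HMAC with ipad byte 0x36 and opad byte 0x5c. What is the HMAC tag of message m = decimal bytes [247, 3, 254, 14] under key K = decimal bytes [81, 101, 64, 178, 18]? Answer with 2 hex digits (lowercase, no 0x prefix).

Key decimal bytes [81, 101, 64, 178, 18] = 51 65 40 b2 12 is 5 bytes > B = 4, so hash it first: H(key) = ba, then zero-pad to 4 bytes: K' = ba 00 00 00.
K' ⊕ ipad = 8c 36 36 36.  K' ⊕ opad = e6 5c 5c 5c.
Inner input = (K'⊕ipad) ∥ m = 8c 36 36 36 ∥ f7 03 fe 0e.
Inner hash: sum = 140+54+54+54+247+3+254+14 = 820; mod 256 = 52 → 34.
Outer input = (K'⊕opad) ∥ inner = e6 5c 5c 5c ∥ 34.
Outer hash (tag): sum = 230+92+92+92+52 = 558; mod 256 = 46 → 2e.

2e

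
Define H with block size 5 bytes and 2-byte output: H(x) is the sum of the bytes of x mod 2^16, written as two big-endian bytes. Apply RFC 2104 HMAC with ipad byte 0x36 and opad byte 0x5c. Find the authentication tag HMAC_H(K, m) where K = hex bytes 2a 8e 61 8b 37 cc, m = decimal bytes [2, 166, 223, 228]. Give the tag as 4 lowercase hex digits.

0342

Key hex bytes 2a 8e 61 8b 37 cc is 6 bytes > B = 5, so hash it first: H(key) = 02 a7, then zero-pad to 5 bytes: K' = 02 a7 00 00 00.
K' ⊕ ipad = 34 91 36 36 36.  K' ⊕ opad = 5e fb 5c 5c 5c.
Inner input = (K'⊕ipad) ∥ m = 34 91 36 36 36 ∥ 02 a6 df e4.
Inner hash: sum = 52+145+54+54+54+2+166+223+228 = 978 → 03 d2.
Outer input = (K'⊕opad) ∥ inner = 5e fb 5c 5c 5c ∥ 03 d2.
Outer hash (tag): sum = 94+251+92+92+92+3+210 = 834 → 03 42.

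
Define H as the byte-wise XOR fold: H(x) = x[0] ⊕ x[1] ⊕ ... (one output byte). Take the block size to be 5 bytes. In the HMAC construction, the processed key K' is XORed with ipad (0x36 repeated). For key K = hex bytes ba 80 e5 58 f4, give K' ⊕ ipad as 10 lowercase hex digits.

Key hex bytes ba 80 e5 58 f4 is exactly B = 5 bytes: K' = ba 80 e5 58 f4.
XOR each byte with 0x36: ba⊕36=8c, 80⊕36=b6, e5⊕36=d3, 58⊕36=6e, f4⊕36=c2.

8cb6d36ec2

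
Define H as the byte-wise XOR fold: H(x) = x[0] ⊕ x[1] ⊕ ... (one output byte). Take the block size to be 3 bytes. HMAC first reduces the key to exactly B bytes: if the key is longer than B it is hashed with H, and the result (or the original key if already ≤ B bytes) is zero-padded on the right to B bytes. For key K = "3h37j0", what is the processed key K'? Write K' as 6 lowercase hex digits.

050000

|K| = 6 > B = 3, so first hash the key.
H(K): XOR 33⊕68⊕33⊕37⊕6a⊕30 = 05.
Zero-pad H(K) = 05 to 3 bytes: K' = 05 00 00.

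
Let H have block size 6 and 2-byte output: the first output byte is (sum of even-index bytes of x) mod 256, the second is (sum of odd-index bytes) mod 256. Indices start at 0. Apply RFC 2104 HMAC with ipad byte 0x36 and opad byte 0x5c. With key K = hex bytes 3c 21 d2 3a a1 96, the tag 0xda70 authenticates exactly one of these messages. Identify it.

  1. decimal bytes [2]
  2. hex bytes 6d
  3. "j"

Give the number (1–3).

3

Key hex bytes 3c 21 d2 3a a1 96 is exactly B = 6 bytes: K' = 3c 21 d2 3a a1 96.
K' ⊕ ipad = 0a 17 e4 0c 97 a0; K' ⊕ opad = 60 7d 8e 66 fd ca.
m1: inner = H(0a 17 e4 0c 97 a0 02) = 87 c3; tag = H(60 7d 8e 66 fd ca 87 c3) = 7270
m2: inner = H(0a 17 e4 0c 97 a0 6d) = f2 c3; tag = H(60 7d 8e 66 fd ca f2 c3) = dd70
m3: inner = H(0a 17 e4 0c 97 a0 6a) = ef c3; tag = H(60 7d 8e 66 fd ca ef c3) = da70 ← matches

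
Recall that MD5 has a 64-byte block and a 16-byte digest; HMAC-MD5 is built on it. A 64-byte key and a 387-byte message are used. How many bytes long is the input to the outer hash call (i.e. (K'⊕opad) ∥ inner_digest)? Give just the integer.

80

Key is 64 ≤ 64 bytes, zero-padded: |K'| = 64.
Outer input = (K'⊕opad) ∥ H(inner) → 64 + 16 = 80 bytes.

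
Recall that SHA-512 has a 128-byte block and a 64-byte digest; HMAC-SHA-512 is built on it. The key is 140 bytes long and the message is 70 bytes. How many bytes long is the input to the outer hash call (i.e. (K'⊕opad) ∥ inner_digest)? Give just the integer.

Key is 140 > 128 bytes, so it is hashed to 64 bytes then zero-padded to 128: |K'| = 128.
Outer input = (K'⊕opad) ∥ H(inner) → 128 + 64 = 192 bytes.

192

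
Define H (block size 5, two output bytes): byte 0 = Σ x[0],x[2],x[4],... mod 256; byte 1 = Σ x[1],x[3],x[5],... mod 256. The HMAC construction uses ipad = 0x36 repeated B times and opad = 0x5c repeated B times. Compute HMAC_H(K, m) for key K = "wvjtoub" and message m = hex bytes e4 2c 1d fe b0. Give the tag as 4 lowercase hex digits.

Key "wvjtoub" = 77 76 6a 74 6f 75 62 is 7 bytes > B = 5, so hash it first: H(key) = b2 5f, then zero-pad to 5 bytes: K' = b2 5f 00 00 00.
K' ⊕ ipad = 84 69 36 36 36.  K' ⊕ opad = ee 03 5c 5c 5c.
Inner input = (K'⊕ipad) ∥ m = 84 69 36 36 36 ∥ e4 2c 1d fe b0.
Inner hash: even-index sum = 538 mod 256 = 26; odd-index sum = 592 mod 256 = 80 → 1a 50.
Outer input = (K'⊕opad) ∥ inner = ee 03 5c 5c 5c ∥ 1a 50.
Outer hash (tag): even-index sum = 502 mod 256 = 246; odd-index sum = 121 mod 256 = 121 → f6 79.

f679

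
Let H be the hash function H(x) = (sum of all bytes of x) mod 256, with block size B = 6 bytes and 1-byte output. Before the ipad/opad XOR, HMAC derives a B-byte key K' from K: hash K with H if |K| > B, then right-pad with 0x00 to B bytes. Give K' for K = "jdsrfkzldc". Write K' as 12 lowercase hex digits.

|K| = 10 > B = 6, so first hash the key.
H(K): sum = 106+100+115+114+102+107+122+108+100+99 = 1073; mod 256 = 49 → 31.
Zero-pad H(K) = 31 to 6 bytes: K' = 31 00 00 00 00 00.

310000000000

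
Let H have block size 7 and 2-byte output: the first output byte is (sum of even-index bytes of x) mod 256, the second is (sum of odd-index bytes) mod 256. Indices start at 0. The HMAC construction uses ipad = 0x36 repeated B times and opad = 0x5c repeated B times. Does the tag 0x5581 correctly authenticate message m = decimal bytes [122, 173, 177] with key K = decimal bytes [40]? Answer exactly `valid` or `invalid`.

Key decimal bytes [40] = 28 is 1 byte ≤ B = 7; zero-pad to 7 bytes: K' = 28 00 00 00 00 00 00.
K' ⊕ ipad = 1e 36 36 36 36 36 36; K' ⊕ opad = 74 5c 5c 5c 5c 5c 5c.
Inner hash: even-index sum = 365 mod 256 = 109; odd-index sum = 461 mod 256 = 205 → 6d cd.
Outer hash (recomputed tag): even-index sum = 597 mod 256 = 85; odd-index sum = 385 mod 256 = 129 → 55 81.
Recomputed tag = 5581; claimed = 5581 → match.

valid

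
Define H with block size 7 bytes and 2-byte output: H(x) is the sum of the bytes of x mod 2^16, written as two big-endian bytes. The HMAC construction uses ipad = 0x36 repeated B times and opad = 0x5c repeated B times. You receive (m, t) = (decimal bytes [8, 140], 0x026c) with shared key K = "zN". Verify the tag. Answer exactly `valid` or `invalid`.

Key "zN" = 7a 4e is 2 bytes ≤ B = 7; zero-pad to 7 bytes: K' = 7a 4e 00 00 00 00 00.
K' ⊕ ipad = 4c 78 36 36 36 36 36; K' ⊕ opad = 26 12 5c 5c 5c 5c 5c.
Inner hash: sum = 76+120+54+54+54+54+54+8+140 = 614 → 02 66.
Outer hash (recomputed tag): sum = 38+18+92+92+92+92+92+2+102 = 620 → 02 6c.
Recomputed tag = 026c; claimed = 026c → match.

valid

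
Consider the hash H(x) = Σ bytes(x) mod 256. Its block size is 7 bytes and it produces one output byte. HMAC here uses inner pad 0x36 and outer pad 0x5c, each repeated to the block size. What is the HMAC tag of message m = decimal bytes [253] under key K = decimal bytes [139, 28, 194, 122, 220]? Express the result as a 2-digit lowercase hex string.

Key decimal bytes [139, 28, 194, 122, 220] = 8b 1c c2 7a dc is 5 bytes ≤ B = 7; zero-pad to 7 bytes: K' = 8b 1c c2 7a dc 00 00.
K' ⊕ ipad = bd 2a f4 4c ea 36 36.  K' ⊕ opad = d7 40 9e 26 80 5c 5c.
Inner input = (K'⊕ipad) ∥ m = bd 2a f4 4c ea 36 36 ∥ fd.
Inner hash: sum = 189+42+244+76+234+54+54+253 = 1146; mod 256 = 122 → 7a.
Outer input = (K'⊕opad) ∥ inner = d7 40 9e 26 80 5c 5c ∥ 7a.
Outer hash (tag): sum = 215+64+158+38+128+92+92+122 = 909; mod 256 = 141 → 8d.

8d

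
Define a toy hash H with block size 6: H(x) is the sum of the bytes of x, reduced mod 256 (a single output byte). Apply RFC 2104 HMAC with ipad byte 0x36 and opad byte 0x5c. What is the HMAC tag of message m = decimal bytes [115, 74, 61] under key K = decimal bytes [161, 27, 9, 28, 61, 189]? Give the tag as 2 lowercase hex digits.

Key decimal bytes [161, 27, 9, 28, 61, 189] = a1 1b 09 1c 3d bd is exactly B = 6 bytes: K' = a1 1b 09 1c 3d bd.
K' ⊕ ipad = 97 2d 3f 2a 0b 8b.  K' ⊕ opad = fd 47 55 40 61 e1.
Inner input = (K'⊕ipad) ∥ m = 97 2d 3f 2a 0b 8b ∥ 73 4a 3d.
Inner hash: sum = 151+45+63+42+11+139+115+74+61 = 701; mod 256 = 189 → bd.
Outer input = (K'⊕opad) ∥ inner = fd 47 55 40 61 e1 ∥ bd.
Outer hash (tag): sum = 253+71+85+64+97+225+189 = 984; mod 256 = 216 → d8.

d8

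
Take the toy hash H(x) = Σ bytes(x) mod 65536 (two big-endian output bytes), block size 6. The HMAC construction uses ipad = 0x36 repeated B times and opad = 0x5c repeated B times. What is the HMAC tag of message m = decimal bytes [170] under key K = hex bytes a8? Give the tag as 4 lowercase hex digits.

Key hex bytes a8 is 1 byte ≤ B = 6; zero-pad to 6 bytes: K' = a8 00 00 00 00 00.
K' ⊕ ipad = 9e 36 36 36 36 36.  K' ⊕ opad = f4 5c 5c 5c 5c 5c.
Inner input = (K'⊕ipad) ∥ m = 9e 36 36 36 36 36 ∥ aa.
Inner hash: sum = 158+54+54+54+54+54+170 = 598 → 02 56.
Outer input = (K'⊕opad) ∥ inner = f4 5c 5c 5c 5c 5c ∥ 02 56.
Outer hash (tag): sum = 244+92+92+92+92+92+2+86 = 792 → 03 18.

0318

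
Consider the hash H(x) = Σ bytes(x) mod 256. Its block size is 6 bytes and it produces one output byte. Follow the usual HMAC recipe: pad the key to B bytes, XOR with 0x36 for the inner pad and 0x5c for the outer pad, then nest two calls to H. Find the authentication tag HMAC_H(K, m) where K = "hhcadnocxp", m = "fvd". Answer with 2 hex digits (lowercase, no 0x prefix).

ac

Key "hhcadnocxp" = 68 68 63 61 64 6e 6f 63 78 70 is 10 bytes > B = 6, so hash it first: H(key) = 20, then zero-pad to 6 bytes: K' = 20 00 00 00 00 00.
K' ⊕ ipad = 16 36 36 36 36 36.  K' ⊕ opad = 7c 5c 5c 5c 5c 5c.
Inner input = (K'⊕ipad) ∥ m = 16 36 36 36 36 36 ∥ 66 76 64.
Inner hash: sum = 22+54+54+54+54+54+102+118+100 = 612; mod 256 = 100 → 64.
Outer input = (K'⊕opad) ∥ inner = 7c 5c 5c 5c 5c 5c ∥ 64.
Outer hash (tag): sum = 124+92+92+92+92+92+100 = 684; mod 256 = 172 → ac.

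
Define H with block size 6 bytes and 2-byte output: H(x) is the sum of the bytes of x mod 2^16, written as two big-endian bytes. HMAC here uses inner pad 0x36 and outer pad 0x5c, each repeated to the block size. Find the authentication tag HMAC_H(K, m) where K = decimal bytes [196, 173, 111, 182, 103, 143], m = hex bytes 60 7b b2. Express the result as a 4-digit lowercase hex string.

04b5

Key decimal bytes [196, 173, 111, 182, 103, 143] = c4 ad 6f b6 67 8f is exactly B = 6 bytes: K' = c4 ad 6f b6 67 8f.
K' ⊕ ipad = f2 9b 59 80 51 b9.  K' ⊕ opad = 98 f1 33 ea 3b d3.
Inner input = (K'⊕ipad) ∥ m = f2 9b 59 80 51 b9 ∥ 60 7b b2.
Inner hash: sum = 242+155+89+128+81+185+96+123+178 = 1277 → 04 fd.
Outer input = (K'⊕opad) ∥ inner = 98 f1 33 ea 3b d3 ∥ 04 fd.
Outer hash (tag): sum = 152+241+51+234+59+211+4+253 = 1205 → 04 b5.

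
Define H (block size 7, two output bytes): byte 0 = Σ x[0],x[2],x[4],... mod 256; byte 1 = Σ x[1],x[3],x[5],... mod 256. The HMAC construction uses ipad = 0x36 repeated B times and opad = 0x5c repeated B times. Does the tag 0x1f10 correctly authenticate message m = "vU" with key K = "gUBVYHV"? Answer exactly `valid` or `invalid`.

valid

Key "gUBVYHV" = 67 55 42 56 59 48 56 is exactly B = 7 bytes: K' = 67 55 42 56 59 48 56.
K' ⊕ ipad = 51 63 74 60 6f 7e 60; K' ⊕ opad = 3b 09 1e 0a 05 14 0a.
Inner hash: even-index sum = 489 mod 256 = 233; odd-index sum = 439 mod 256 = 183 → e9 b7.
Outer hash (recomputed tag): even-index sum = 287 mod 256 = 31; odd-index sum = 272 mod 256 = 16 → 1f 10.
Recomputed tag = 1f10; claimed = 1f10 → match.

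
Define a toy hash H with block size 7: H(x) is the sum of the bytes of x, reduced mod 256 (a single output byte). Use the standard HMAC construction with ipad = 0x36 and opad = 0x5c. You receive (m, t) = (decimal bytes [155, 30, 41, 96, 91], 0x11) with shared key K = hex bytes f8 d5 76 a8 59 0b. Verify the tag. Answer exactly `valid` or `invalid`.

Key hex bytes f8 d5 76 a8 59 0b is 6 bytes ≤ B = 7; zero-pad to 7 bytes: K' = f8 d5 76 a8 59 0b 00.
K' ⊕ ipad = ce e3 40 9e 6f 3d 36; K' ⊕ opad = a4 89 2a f4 05 57 5c.
Inner hash: sum = 206+227+64+158+111+61+54+155+30+41+96+91 = 1294; mod 256 = 14 → 0e.
Outer hash (recomputed tag): sum = 164+137+42+244+5+87+92+14 = 785; mod 256 = 17 → 11.
Recomputed tag = 11; claimed = 11 → match.

valid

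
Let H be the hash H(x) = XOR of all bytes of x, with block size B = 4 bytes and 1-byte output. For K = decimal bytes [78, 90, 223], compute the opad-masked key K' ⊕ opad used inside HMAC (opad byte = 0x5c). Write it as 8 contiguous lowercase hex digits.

1206835c

Key decimal bytes [78, 90, 223] = 4e 5a df is 3 bytes ≤ B = 4; zero-pad to 4 bytes: K' = 4e 5a df 00.
XOR each byte with 0x5c: 4e⊕5c=12, 5a⊕5c=06, df⊕5c=83, 00⊕5c=5c.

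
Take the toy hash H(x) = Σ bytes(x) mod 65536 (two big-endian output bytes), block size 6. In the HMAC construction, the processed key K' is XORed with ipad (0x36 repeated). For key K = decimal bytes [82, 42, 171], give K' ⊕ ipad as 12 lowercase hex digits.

641c9d363636

Key decimal bytes [82, 42, 171] = 52 2a ab is 3 bytes ≤ B = 6; zero-pad to 6 bytes: K' = 52 2a ab 00 00 00.
XOR each byte with 0x36: 52⊕36=64, 2a⊕36=1c, ab⊕36=9d, 00⊕36=36, 00⊕36=36, 00⊕36=36.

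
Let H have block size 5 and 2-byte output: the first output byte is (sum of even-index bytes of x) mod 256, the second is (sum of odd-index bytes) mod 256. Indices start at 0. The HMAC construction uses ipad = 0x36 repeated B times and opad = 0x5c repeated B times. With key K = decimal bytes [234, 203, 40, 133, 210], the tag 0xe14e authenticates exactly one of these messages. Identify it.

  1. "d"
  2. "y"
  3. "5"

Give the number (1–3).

Key decimal bytes [234, 203, 40, 133, 210] = ea cb 28 85 d2 is exactly B = 5 bytes: K' = ea cb 28 85 d2.
K' ⊕ ipad = dc fd 1e b3 e4; K' ⊕ opad = b6 97 74 d9 8e.
m1: inner = H(dc fd 1e b3 e4 64) = de 14; tag = H(b6 97 74 d9 8e de 14) = cc4e
m2: inner = H(dc fd 1e b3 e4 79) = de 29; tag = H(b6 97 74 d9 8e de 29) = e14e ← matches
m3: inner = H(dc fd 1e b3 e4 35) = de e5; tag = H(b6 97 74 d9 8e de e5) = 9d4e

2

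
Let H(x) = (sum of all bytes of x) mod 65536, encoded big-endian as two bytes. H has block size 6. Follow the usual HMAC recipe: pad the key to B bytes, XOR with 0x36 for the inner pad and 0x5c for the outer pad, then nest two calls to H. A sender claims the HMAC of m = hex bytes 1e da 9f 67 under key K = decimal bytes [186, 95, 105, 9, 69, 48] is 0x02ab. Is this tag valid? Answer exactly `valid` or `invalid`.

invalid

Key decimal bytes [186, 95, 105, 9, 69, 48] = ba 5f 69 09 45 30 is exactly B = 6 bytes: K' = ba 5f 69 09 45 30.
K' ⊕ ipad = 8c 69 5f 3f 73 06; K' ⊕ opad = e6 03 35 55 19 6c.
Inner hash: sum = 140+105+95+63+115+6+30+218+159+103 = 1034 → 04 0a.
Outer hash (recomputed tag): sum = 230+3+53+85+25+108+4+10 = 518 → 02 06.
Recomputed tag = 0206; claimed = 02ab → mismatch.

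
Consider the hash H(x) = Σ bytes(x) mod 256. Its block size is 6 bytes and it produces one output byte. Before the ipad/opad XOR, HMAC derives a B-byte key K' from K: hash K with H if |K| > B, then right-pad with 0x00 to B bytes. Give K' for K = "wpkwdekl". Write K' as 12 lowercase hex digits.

|K| = 8 > B = 6, so first hash the key.
H(K): sum = 119+112+107+119+100+101+107+108 = 873; mod 256 = 105 → 69.
Zero-pad H(K) = 69 to 6 bytes: K' = 69 00 00 00 00 00.

690000000000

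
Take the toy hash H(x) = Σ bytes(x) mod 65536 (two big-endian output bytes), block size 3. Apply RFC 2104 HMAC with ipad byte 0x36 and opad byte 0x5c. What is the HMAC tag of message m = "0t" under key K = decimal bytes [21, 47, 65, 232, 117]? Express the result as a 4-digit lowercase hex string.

025d

Key decimal bytes [21, 47, 65, 232, 117] = 15 2f 41 e8 75 is 5 bytes > B = 3, so hash it first: H(key) = 01 e2, then zero-pad to 3 bytes: K' = 01 e2 00.
K' ⊕ ipad = 37 d4 36.  K' ⊕ opad = 5d be 5c.
Inner input = (K'⊕ipad) ∥ m = 37 d4 36 ∥ 30 74.
Inner hash: sum = 55+212+54+48+116 = 485 → 01 e5.
Outer input = (K'⊕opad) ∥ inner = 5d be 5c ∥ 01 e5.
Outer hash (tag): sum = 93+190+92+1+229 = 605 → 02 5d.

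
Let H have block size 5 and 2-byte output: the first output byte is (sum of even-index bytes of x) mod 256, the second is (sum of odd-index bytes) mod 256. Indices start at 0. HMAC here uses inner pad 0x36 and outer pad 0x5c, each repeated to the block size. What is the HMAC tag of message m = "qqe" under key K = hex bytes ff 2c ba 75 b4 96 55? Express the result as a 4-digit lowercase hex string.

6398

Key hex bytes ff 2c ba 75 b4 96 55 is 7 bytes > B = 5, so hash it first: H(key) = c2 37, then zero-pad to 5 bytes: K' = c2 37 00 00 00.
K' ⊕ ipad = f4 01 36 36 36.  K' ⊕ opad = 9e 6b 5c 5c 5c.
Inner input = (K'⊕ipad) ∥ m = f4 01 36 36 36 ∥ 71 71 65.
Inner hash: even-index sum = 465 mod 256 = 209; odd-index sum = 269 mod 256 = 13 → d1 0d.
Outer input = (K'⊕opad) ∥ inner = 9e 6b 5c 5c 5c ∥ d1 0d.
Outer hash (tag): even-index sum = 355 mod 256 = 99; odd-index sum = 408 mod 256 = 152 → 63 98.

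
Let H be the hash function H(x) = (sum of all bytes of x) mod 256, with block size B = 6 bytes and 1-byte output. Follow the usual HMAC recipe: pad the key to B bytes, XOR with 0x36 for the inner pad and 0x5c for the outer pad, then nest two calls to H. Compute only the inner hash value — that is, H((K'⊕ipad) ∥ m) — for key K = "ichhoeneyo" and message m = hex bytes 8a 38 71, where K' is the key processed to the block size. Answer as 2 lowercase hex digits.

5e

Key "ichhoeneyo" = 69 63 68 68 6f 65 6e 65 79 6f is 10 bytes > B = 6, so hash it first: H(key) = 2b, then zero-pad to 6 bytes: K' = 2b 00 00 00 00 00.
K' ⊕ ipad = 1d 36 36 36 36 36.
Inner input = 1d 36 36 36 36 36 ∥ 8a 38 71.
Inner hash: sum = 29+54+54+54+54+54+138+56+113 = 606; mod 256 = 94 → 5e.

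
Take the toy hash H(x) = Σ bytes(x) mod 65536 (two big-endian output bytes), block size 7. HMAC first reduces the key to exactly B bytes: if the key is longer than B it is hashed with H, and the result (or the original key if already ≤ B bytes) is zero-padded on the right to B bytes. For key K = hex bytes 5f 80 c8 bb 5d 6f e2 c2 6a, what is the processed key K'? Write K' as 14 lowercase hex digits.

053c0000000000

|K| = 9 > B = 7, so first hash the key.
H(K): sum = 95+128+200+187+93+111+226+194+106 = 1340 → 05 3c.
Zero-pad H(K) = 05 3c to 7 bytes: K' = 05 3c 00 00 00 00 00.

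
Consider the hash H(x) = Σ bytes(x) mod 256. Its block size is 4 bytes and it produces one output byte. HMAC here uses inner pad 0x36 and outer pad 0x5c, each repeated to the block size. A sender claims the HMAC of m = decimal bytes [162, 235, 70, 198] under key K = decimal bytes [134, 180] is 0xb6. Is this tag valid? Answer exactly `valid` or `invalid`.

invalid

Key decimal bytes [134, 180] = 86 b4 is 2 bytes ≤ B = 4; zero-pad to 4 bytes: K' = 86 b4 00 00.
K' ⊕ ipad = b0 82 36 36; K' ⊕ opad = da e8 5c 5c.
Inner hash: sum = 176+130+54+54+162+235+70+198 = 1079; mod 256 = 55 → 37.
Outer hash (recomputed tag): sum = 218+232+92+92+55 = 689; mod 256 = 177 → b1.
Recomputed tag = b1; claimed = b6 → mismatch.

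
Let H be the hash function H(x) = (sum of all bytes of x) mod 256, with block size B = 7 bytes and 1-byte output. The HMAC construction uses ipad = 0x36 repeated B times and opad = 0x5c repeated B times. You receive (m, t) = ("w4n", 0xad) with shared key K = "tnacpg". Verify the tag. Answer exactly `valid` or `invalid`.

Key "tnacpg" = 74 6e 61 63 70 67 is 6 bytes ≤ B = 7; zero-pad to 7 bytes: K' = 74 6e 61 63 70 67 00.
K' ⊕ ipad = 42 58 57 55 46 51 36; K' ⊕ opad = 28 32 3d 3f 2c 3b 5c.
Inner hash: sum = 66+88+87+85+70+81+54+119+52+110 = 812; mod 256 = 44 → 2c.
Outer hash (recomputed tag): sum = 40+50+61+63+44+59+92+44 = 453; mod 256 = 197 → c5.
Recomputed tag = c5; claimed = ad → mismatch.

invalid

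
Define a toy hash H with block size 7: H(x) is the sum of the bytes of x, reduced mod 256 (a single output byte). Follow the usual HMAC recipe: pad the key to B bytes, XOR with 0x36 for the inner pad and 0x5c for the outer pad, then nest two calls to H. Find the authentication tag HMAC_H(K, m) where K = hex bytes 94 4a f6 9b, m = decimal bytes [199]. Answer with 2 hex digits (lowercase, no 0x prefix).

57

Key hex bytes 94 4a f6 9b is 4 bytes ≤ B = 7; zero-pad to 7 bytes: K' = 94 4a f6 9b 00 00 00.
K' ⊕ ipad = a2 7c c0 ad 36 36 36.  K' ⊕ opad = c8 16 aa c7 5c 5c 5c.
Inner input = (K'⊕ipad) ∥ m = a2 7c c0 ad 36 36 36 ∥ c7.
Inner hash: sum = 162+124+192+173+54+54+54+199 = 1012; mod 256 = 244 → f4.
Outer input = (K'⊕opad) ∥ inner = c8 16 aa c7 5c 5c 5c ∥ f4.
Outer hash (tag): sum = 200+22+170+199+92+92+92+244 = 1111; mod 256 = 87 → 57.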